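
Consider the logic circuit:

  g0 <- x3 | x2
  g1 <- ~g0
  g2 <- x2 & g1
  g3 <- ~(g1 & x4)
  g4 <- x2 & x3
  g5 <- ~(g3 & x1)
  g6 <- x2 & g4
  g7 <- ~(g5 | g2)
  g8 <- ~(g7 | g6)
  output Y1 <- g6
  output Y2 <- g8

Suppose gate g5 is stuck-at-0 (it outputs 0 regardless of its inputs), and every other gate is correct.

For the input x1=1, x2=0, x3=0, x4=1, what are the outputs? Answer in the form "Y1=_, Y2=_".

Y1=0, Y2=0

Propagate with g5 forced: g0=0, g1=1, g2=0, g3=0, g4=0, g5=0 [stuck-at-0], g6=0, g7=1, g8=0.
So the outputs are Y1=0, Y2=0. (Without the fault they would be Y1=0, Y2=1.)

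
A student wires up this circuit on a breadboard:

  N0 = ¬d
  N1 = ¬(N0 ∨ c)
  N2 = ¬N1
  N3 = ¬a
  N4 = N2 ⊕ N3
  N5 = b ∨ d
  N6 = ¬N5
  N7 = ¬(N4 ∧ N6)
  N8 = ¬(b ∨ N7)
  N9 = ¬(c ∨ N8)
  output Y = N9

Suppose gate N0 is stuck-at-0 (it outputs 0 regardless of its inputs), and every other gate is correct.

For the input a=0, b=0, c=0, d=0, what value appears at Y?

0

Propagate with N0 forced: N0=0 [stuck-at-0], N1=1, N2=0, N3=1, N4=1, N5=0, N6=1, N7=0, N8=1, N9=0.
So Y = 0. (Without the fault it would be 1.)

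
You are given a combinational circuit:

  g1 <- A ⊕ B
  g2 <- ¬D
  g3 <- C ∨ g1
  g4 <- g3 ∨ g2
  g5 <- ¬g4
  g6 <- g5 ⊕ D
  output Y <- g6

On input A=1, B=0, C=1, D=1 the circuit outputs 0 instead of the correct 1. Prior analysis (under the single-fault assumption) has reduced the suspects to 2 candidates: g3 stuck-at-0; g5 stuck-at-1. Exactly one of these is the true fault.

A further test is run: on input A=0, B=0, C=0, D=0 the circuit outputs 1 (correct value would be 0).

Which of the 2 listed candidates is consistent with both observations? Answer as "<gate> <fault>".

Evaluate each candidate on input A=0, B=0, C=0, D=0:
  g3 stuck-at-0: g1=0, g2=1, g3=0 [stuck-at-0], g4=1, g5=0, g6=0 → 0 — eliminated
  g5 stuck-at-1: g1=0, g2=1, g3=0, g4=1, g5=1 [stuck-at-1], g6=1 → 1 — matches
Only g5 stuck-at-1 reproduces the observed 1.

g5 stuck-at-1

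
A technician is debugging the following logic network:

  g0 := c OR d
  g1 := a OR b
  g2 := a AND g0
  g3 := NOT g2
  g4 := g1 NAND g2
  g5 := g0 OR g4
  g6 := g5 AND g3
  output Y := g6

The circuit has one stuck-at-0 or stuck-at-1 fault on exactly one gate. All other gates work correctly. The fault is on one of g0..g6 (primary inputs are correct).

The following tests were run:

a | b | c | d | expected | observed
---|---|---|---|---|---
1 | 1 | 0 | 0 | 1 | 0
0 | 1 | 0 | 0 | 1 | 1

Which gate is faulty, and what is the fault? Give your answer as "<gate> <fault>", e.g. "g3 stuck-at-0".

Fault-free values for test 1 (a=1, b=1, c=0, d=0): g0=0, g1=1, g2=0, g3=1, g4=1, g5=1, g6=1, giving Y=1. Observed 0.
Test 1: faults giving observed 0 are {g0 stuck-at-1, g2 stuck-at-1, g3 stuck-at-0, g4 stuck-at-0, g5 stuck-at-0, g6 stuck-at-0}.
Test 2 (a=0, b=1, c=0, d=0): fault-free g0=0, g1=1, g2=0, g3=1, g4=1, g5=1, g6=1 → 1; observed 1. Eliminates g2 stuck-at-1, g3 stuck-at-0, g4 stuck-at-0, g5 stuck-at-0, g6 stuck-at-0.
Only g0 stuck-at-1 is consistent with every test.

g0 stuck-at-1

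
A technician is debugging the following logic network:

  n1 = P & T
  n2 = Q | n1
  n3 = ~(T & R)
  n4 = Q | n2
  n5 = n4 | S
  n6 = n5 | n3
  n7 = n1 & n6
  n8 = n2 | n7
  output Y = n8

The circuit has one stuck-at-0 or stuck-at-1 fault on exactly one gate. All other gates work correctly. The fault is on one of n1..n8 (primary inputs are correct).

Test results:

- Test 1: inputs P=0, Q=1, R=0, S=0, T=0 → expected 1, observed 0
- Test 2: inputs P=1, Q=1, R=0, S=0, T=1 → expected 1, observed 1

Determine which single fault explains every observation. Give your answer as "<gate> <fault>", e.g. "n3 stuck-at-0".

Fault-free values for test 1 (P=0, Q=1, R=0, S=0, T=0): n1=0, n2=1, n3=1, n4=1, n5=1, n6=1, n7=0, n8=1, giving Y=1. Observed 0.
Test 1: faults giving observed 0 are {n2 stuck-at-0, n8 stuck-at-0}.
Test 2 (P=1, Q=1, R=0, S=0, T=1): fault-free n1=1, n2=1, n3=1, n4=1, n5=1, n6=1, n7=1, n8=1 → 1; observed 1. Eliminates n8 stuck-at-0.
Only n2 stuck-at-0 is consistent with every test.

n2 stuck-at-0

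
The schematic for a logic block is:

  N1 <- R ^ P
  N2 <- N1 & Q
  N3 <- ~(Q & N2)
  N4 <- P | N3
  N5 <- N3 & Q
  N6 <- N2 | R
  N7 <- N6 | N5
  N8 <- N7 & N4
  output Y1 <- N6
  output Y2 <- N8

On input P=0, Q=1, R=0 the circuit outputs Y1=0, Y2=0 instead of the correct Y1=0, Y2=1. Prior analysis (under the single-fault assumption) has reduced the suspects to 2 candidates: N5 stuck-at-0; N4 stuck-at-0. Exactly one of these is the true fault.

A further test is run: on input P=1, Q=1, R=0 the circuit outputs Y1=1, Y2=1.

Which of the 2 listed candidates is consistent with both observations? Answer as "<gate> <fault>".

N5 stuck-at-0

Evaluate each candidate on input P=1, Q=1, R=0:
  N5 stuck-at-0: N1=1, N2=1, N3=0, N4=1, N5=0 [stuck-at-0], N6=1, N7=1, N8=1 → Y1=1, Y2=1 — matches
  N4 stuck-at-0: N1=1, N2=1, N3=0, N4=0 [stuck-at-0], N5=0, N6=1, N7=1, N8=0 → Y1=1, Y2=0 — eliminated
Only N5 stuck-at-0 reproduces the observed Y1=1, Y2=1.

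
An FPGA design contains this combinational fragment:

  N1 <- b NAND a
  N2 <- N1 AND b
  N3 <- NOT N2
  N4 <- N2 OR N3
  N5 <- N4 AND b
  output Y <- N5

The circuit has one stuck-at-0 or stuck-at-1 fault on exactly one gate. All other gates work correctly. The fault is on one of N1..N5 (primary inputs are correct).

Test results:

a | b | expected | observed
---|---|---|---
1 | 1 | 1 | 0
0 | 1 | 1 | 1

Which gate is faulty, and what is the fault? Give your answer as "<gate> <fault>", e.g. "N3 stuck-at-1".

N3 stuck-at-0

Fault-free values for test 1 (a=1, b=1): N1=0, N2=0, N3=1, N4=1, N5=1, giving Y=1. Observed 0.
Test 1: faults giving observed 0 are {N3 stuck-at-0, N4 stuck-at-0, N5 stuck-at-0}.
Test 2 (a=0, b=1): fault-free N1=1, N2=1, N3=0, N4=1, N5=1 → 1; observed 1. Eliminates N4 stuck-at-0, N5 stuck-at-0.
Only N3 stuck-at-0 is consistent with every test.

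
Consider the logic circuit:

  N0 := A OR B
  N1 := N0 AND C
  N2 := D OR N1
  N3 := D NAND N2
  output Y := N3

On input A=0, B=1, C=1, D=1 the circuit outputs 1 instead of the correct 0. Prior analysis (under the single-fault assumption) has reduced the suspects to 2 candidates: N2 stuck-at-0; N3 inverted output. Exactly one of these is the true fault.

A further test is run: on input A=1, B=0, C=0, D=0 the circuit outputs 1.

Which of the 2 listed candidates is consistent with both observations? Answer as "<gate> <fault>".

N2 stuck-at-0

Evaluate each candidate on input A=1, B=0, C=0, D=0:
  N2 stuck-at-0: N0=1, N1=0, N2=0 [stuck-at-0], N3=1 → 1 — matches
  N3 inverted output: N0=1, N1=0, N2=0, N3=0 [inverted output] → 0 — eliminated
Only N2 stuck-at-0 reproduces the observed 1.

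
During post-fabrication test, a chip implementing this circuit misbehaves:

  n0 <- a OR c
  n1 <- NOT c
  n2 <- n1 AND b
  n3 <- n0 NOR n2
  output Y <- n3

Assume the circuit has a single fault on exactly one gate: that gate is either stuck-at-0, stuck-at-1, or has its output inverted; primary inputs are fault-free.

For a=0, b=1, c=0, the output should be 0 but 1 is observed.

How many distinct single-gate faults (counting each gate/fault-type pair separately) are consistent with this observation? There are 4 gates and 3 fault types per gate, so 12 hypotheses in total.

Fault-free: n0=0, n1=1, n2=1, n3=0 → 0. Observed 1.
  n0 stuck-at-0: output 0 ✗
  n0 stuck-at-1: output 0 ✗
  n0 inverted output: output 0 ✗
  n1 stuck-at-0: output 1 ✓
  n1 stuck-at-1: output 0 ✗
  n1 inverted output: output 1 ✓
  n2 stuck-at-0: output 1 ✓
  n2 stuck-at-1: output 0 ✗
  n2 inverted output: output 1 ✓
  n3 stuck-at-0: output 0 ✗
  n3 stuck-at-1: output 1 ✓
  n3 inverted output: output 1 ✓
Consistent faults: {n1 stuck-at-0, n1 inverted output, n2 stuck-at-0, n2 inverted output, n3 stuck-at-1, n3 inverted output} — 6 in all.

6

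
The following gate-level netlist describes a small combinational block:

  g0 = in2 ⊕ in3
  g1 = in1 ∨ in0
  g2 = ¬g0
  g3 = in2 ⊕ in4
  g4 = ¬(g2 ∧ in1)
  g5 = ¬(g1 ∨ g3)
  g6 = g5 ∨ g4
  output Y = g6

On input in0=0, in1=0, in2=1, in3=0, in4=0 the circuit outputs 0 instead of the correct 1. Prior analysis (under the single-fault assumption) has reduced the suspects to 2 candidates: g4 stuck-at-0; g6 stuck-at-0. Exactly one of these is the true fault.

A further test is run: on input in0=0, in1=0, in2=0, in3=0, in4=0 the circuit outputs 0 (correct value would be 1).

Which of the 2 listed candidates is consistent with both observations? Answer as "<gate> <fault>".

g6 stuck-at-0

Evaluate each candidate on input in0=0, in1=0, in2=0, in3=0, in4=0:
  g4 stuck-at-0: g0=0, g1=0, g2=1, g3=0, g4=0 [stuck-at-0], g5=1, g6=1 → 1 — eliminated
  g6 stuck-at-0: g0=0, g1=0, g2=1, g3=0, g4=1, g5=1, g6=0 [stuck-at-0] → 0 — matches
Only g6 stuck-at-0 reproduces the observed 0.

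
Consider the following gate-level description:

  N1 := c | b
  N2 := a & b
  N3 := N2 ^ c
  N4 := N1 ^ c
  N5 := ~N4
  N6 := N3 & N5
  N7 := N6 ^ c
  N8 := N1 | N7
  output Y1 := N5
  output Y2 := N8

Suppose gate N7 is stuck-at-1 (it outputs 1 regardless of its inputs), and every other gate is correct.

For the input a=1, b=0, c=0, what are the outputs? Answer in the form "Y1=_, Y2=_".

Propagate with N7 forced: N1=0, N2=0, N3=0, N4=0, N5=1, N6=0, N7=1 [stuck-at-1], N8=1.
So the outputs are Y1=1, Y2=1. (Without the fault they would be Y1=1, Y2=0.)

Y1=1, Y2=1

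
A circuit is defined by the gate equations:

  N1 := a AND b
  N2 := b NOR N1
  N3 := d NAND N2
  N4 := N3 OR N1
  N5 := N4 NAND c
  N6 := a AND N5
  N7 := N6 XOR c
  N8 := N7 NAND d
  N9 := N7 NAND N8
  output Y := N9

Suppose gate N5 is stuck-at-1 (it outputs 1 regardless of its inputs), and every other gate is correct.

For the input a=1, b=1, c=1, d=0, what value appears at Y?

Propagate with N5 forced: N1=1, N2=0, N3=1, N4=1, N5=1 [stuck-at-1], N6=1, N7=0, N8=1, N9=1.
So Y = 1. (Without the fault it would be 0.)

1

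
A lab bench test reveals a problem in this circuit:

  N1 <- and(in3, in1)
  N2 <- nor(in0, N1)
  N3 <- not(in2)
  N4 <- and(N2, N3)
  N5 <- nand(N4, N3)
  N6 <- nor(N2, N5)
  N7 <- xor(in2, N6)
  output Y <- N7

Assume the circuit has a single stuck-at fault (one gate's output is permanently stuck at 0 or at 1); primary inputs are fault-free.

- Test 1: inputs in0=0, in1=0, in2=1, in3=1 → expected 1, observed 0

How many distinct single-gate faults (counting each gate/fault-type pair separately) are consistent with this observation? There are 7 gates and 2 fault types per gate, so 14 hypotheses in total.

Fault-free: N1=0, N2=1, N3=0, N4=0, N5=1, N6=0, N7=1 → 1. Observed 0.
  N1 stuck-at-0: output 1 ✗
  N1 stuck-at-1: output 1 ✗
  N2 stuck-at-0: output 1 ✗
  N2 stuck-at-1: output 1 ✗
  N3 stuck-at-0: output 1 ✗
  N3 stuck-at-1: output 1 ✗
  N4 stuck-at-0: output 1 ✗
  N4 stuck-at-1: output 1 ✗
  N5 stuck-at-0: output 1 ✗
  N5 stuck-at-1: output 1 ✗
  N6 stuck-at-0: output 1 ✗
  N6 stuck-at-1: output 0 ✓
  N7 stuck-at-0: output 0 ✓
  N7 stuck-at-1: output 1 ✗
Consistent faults: {N6 stuck-at-1, N7 stuck-at-0} — 2 in all.

2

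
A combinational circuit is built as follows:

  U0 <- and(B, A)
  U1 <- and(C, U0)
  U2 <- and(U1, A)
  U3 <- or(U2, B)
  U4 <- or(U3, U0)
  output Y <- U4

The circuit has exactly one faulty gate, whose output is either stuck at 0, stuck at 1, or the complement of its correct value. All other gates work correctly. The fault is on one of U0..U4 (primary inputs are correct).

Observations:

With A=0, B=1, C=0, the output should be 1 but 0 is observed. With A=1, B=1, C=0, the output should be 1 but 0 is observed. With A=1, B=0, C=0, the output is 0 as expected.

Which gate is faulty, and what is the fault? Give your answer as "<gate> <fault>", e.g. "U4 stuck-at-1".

U4 stuck-at-0

Fault-free values for test 1 (A=0, B=1, C=0): U0=0, U1=0, U2=0, U3=1, U4=1, giving Y=1. Observed 0.
Test 1: faults giving observed 0 are {U3 stuck-at-0, U3 inverted output, U4 stuck-at-0, U4 inverted output}.
Test 2 (A=1, B=1, C=0): fault-free U0=1, U1=0, U2=0, U3=1, U4=1 → 1; observed 0. Eliminates U3 stuck-at-0, U3 inverted output.
Test 3 (A=1, B=0, C=0): fault-free U0=0, U1=0, U2=0, U3=0, U4=0 → 0; observed 0. Eliminates U4 inverted output.
Only U4 stuck-at-0 is consistent with every test.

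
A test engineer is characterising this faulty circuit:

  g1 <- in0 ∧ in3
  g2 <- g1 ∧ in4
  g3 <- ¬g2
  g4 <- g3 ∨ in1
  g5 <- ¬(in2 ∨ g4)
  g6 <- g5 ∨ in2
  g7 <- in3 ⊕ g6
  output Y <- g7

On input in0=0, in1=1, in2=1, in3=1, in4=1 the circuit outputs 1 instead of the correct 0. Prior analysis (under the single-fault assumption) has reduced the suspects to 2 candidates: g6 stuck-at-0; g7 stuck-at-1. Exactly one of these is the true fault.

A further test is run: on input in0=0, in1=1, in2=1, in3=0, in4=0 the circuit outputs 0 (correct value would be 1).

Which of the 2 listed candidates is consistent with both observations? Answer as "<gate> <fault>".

g6 stuck-at-0

Evaluate each candidate on input in0=0, in1=1, in2=1, in3=0, in4=0:
  g6 stuck-at-0: g1=0, g2=0, g3=1, g4=1, g5=0, g6=0 [stuck-at-0], g7=0 → 0 — matches
  g7 stuck-at-1: g1=0, g2=0, g3=1, g4=1, g5=0, g6=1, g7=1 [stuck-at-1] → 1 — eliminated
Only g6 stuck-at-0 reproduces the observed 0.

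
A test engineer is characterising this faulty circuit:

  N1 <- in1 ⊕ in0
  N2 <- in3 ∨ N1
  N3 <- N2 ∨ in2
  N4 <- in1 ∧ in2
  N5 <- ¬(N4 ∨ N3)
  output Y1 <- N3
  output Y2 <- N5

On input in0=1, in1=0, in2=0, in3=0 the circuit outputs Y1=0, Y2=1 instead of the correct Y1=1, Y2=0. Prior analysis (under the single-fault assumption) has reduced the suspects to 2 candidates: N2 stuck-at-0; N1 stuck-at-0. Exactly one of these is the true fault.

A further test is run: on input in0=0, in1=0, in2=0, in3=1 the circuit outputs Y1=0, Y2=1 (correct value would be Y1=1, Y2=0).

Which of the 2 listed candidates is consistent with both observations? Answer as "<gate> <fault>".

N2 stuck-at-0

Evaluate each candidate on input in0=0, in1=0, in2=0, in3=1:
  N2 stuck-at-0: N1=0, N2=0 [stuck-at-0], N3=0, N4=0, N5=1 → Y1=0, Y2=1 — matches
  N1 stuck-at-0: N1=0 [stuck-at-0], N2=1, N3=1, N4=0, N5=0 → Y1=1, Y2=0 — eliminated
Only N2 stuck-at-0 reproduces the observed Y1=0, Y2=1.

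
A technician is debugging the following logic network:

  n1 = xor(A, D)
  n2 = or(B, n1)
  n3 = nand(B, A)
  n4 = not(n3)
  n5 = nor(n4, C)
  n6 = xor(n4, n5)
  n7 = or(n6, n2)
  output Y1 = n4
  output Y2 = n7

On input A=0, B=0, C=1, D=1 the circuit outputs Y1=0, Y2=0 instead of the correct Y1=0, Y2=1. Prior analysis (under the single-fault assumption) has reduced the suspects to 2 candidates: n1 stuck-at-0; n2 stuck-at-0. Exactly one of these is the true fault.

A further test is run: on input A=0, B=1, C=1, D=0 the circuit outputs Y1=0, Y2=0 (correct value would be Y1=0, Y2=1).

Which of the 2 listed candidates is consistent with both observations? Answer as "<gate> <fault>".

Evaluate each candidate on input A=0, B=1, C=1, D=0:
  n1 stuck-at-0: n1=0 [stuck-at-0], n2=1, n3=1, n4=0, n5=0, n6=0, n7=1 → Y1=0, Y2=1 — eliminated
  n2 stuck-at-0: n1=0, n2=0 [stuck-at-0], n3=1, n4=0, n5=0, n6=0, n7=0 → Y1=0, Y2=0 — matches
Only n2 stuck-at-0 reproduces the observed Y1=0, Y2=0.

n2 stuck-at-0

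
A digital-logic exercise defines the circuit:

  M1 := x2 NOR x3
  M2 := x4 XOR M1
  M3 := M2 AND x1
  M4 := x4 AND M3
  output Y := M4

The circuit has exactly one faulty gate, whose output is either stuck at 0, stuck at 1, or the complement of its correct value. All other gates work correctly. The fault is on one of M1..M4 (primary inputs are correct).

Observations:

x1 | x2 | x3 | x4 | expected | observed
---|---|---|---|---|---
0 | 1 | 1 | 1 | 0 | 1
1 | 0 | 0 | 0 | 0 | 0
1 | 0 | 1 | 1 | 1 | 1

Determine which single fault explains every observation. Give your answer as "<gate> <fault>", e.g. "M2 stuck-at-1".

Fault-free values for test 1 (x1=0, x2=1, x3=1, x4=1): M1=0, M2=1, M3=0, M4=0, giving Y=0. Observed 1.
Test 1: faults giving observed 1 are {M3 stuck-at-1, M3 inverted output, M4 stuck-at-1, M4 inverted output}.
Test 2 (x1=1, x2=0, x3=0, x4=0): fault-free M1=1, M2=1, M3=1, M4=0 → 0; observed 0. Eliminates M4 stuck-at-1, M4 inverted output.
Test 3 (x1=1, x2=0, x3=1, x4=1): fault-free M1=0, M2=1, M3=1, M4=1 → 1; observed 1. Eliminates M3 inverted output.
Only M3 stuck-at-1 is consistent with every test.

M3 stuck-at-1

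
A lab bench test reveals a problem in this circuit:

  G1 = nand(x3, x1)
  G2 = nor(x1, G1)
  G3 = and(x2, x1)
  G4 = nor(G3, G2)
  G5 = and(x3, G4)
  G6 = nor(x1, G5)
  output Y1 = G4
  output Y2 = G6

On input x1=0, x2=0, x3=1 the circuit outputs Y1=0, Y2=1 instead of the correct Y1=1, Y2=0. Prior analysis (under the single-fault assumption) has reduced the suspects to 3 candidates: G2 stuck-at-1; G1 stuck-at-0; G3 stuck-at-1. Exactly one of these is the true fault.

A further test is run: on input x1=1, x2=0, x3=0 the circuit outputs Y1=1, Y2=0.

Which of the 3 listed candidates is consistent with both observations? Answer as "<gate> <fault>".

G1 stuck-at-0

Evaluate each candidate on input x1=1, x2=0, x3=0:
  G2 stuck-at-1: G1=1, G2=1 [stuck-at-1], G3=0, G4=0, G5=0, G6=0 → Y1=0, Y2=0 — eliminated
  G1 stuck-at-0: G1=0 [stuck-at-0], G2=0, G3=0, G4=1, G5=0, G6=0 → Y1=1, Y2=0 — matches
  G3 stuck-at-1: G1=1, G2=0, G3=1 [stuck-at-1], G4=0, G5=0, G6=0 → Y1=0, Y2=0 — eliminated
Only G1 stuck-at-0 reproduces the observed Y1=1, Y2=0.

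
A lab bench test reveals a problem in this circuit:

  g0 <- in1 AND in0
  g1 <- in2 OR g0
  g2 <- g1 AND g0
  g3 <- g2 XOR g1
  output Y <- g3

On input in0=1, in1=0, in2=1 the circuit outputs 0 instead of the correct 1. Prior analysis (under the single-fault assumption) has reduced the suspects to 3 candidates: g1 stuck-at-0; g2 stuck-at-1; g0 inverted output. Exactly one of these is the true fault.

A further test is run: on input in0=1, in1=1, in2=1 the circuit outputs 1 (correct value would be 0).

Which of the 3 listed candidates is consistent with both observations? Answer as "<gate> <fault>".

Evaluate each candidate on input in0=1, in1=1, in2=1:
  g1 stuck-at-0: g0=1, g1=0 [stuck-at-0], g2=0, g3=0 → 0 — eliminated
  g2 stuck-at-1: g0=1, g1=1, g2=1 [stuck-at-1], g3=0 → 0 — eliminated
  g0 inverted output: g0=0 [inverted output], g1=1, g2=0, g3=1 → 1 — matches
Only g0 inverted output reproduces the observed 1.

g0 inverted output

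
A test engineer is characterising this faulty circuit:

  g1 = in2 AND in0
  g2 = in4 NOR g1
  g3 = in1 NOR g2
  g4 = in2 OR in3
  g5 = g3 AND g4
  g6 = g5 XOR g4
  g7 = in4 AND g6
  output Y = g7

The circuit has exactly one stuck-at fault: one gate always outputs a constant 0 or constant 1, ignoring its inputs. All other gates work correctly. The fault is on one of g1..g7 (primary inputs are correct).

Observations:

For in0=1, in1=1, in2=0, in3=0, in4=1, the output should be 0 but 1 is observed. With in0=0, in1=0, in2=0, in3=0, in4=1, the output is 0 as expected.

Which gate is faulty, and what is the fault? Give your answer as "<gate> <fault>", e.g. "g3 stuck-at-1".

g4 stuck-at-1

Fault-free values for test 1 (in0=1, in1=1, in2=0, in3=0, in4=1): g1=0, g2=0, g3=0, g4=0, g5=0, g6=0, g7=0, giving Y=0. Observed 1.
Test 1: faults giving observed 1 are {g4 stuck-at-1, g5 stuck-at-1, g6 stuck-at-1, g7 stuck-at-1}.
Test 2 (in0=0, in1=0, in2=0, in3=0, in4=1): fault-free g1=0, g2=0, g3=1, g4=0, g5=0, g6=0, g7=0 → 0; observed 0. Eliminates g5 stuck-at-1, g6 stuck-at-1, g7 stuck-at-1.
Only g4 stuck-at-1 is consistent with every test.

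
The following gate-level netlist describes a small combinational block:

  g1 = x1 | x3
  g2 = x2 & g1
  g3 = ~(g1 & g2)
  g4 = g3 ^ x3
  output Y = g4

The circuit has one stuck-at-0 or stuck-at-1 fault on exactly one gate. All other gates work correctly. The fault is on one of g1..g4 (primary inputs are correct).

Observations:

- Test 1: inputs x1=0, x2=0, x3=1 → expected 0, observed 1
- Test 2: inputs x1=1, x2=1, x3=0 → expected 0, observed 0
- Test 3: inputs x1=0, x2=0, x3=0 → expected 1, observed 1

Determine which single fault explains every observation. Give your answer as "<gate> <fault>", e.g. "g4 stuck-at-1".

Fault-free values for test 1 (x1=0, x2=0, x3=1): g1=1, g2=0, g3=1, g4=0, giving Y=0. Observed 1.
Test 1: faults giving observed 1 are {g2 stuck-at-1, g3 stuck-at-0, g4 stuck-at-1}.
Test 2 (x1=1, x2=1, x3=0): fault-free g1=1, g2=1, g3=0, g4=0 → 0; observed 0. Eliminates g4 stuck-at-1.
Test 3 (x1=0, x2=0, x3=0): fault-free g1=0, g2=0, g3=1, g4=1 → 1; observed 1. Eliminates g3 stuck-at-0.
Only g2 stuck-at-1 is consistent with every test.

g2 stuck-at-1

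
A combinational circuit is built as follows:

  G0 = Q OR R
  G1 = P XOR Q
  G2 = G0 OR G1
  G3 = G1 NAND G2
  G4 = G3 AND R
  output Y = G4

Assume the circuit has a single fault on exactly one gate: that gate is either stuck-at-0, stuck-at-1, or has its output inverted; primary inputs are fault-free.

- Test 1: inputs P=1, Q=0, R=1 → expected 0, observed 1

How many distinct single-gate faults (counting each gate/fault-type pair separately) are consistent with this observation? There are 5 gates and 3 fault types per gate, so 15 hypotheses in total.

Fault-free: G0=1, G1=1, G2=1, G3=0, G4=0 → 0. Observed 1.
  G0: none of the 3 fault types match ✗
  G1: stuck-at-0, inverted output ✓; others ✗
  G2: stuck-at-0, inverted output ✓; others ✗
  G3: stuck-at-1, inverted output ✓; others ✗
  G4: stuck-at-1, inverted output ✓; others ✗
Consistent faults: {G1 stuck-at-0, G1 inverted output, G2 stuck-at-0, G2 inverted output, G3 stuck-at-1, G3 inverted output, G4 stuck-at-1, G4 inverted output} — 8 in all.

8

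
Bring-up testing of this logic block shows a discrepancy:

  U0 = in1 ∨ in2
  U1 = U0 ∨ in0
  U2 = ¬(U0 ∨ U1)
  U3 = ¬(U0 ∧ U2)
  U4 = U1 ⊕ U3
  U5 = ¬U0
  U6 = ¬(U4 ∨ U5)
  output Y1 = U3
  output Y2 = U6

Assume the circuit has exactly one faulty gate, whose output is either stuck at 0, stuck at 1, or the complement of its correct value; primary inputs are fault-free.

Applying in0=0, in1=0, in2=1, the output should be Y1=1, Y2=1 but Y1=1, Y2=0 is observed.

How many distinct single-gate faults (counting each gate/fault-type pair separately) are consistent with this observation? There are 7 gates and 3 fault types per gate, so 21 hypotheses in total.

10

Fault-free: U0=1, U1=1, U2=0, U3=1, U4=0, U5=0, U6=1 → Y1=1, Y2=1. Observed Y1=1, Y2=0.
  U0: stuck-at-0, inverted output ✓; others ✗
  U1: stuck-at-0, inverted output ✓; others ✗
  U2: none of the 3 fault types match ✗
  U3: none of the 3 fault types match ✗
  U4: stuck-at-1, inverted output ✓; others ✗
  U5: stuck-at-1, inverted output ✓; others ✗
  U6: stuck-at-0, inverted output ✓; others ✗
Consistent faults: {U0 stuck-at-0, U0 inverted output, U1 stuck-at-0, U1 inverted output, U4 stuck-at-1, U4 inverted output, U5 stuck-at-1, U5 inverted output, U6 stuck-at-0, U6 inverted output} — 10 in all.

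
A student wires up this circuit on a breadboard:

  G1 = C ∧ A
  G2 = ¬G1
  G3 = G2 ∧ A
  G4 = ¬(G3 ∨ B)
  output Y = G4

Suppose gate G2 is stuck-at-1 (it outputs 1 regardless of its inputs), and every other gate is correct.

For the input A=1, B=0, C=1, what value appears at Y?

0

Propagate with G2 forced: G1=1, G2=1 [stuck-at-1], G3=1, G4=0.
So Y = 0. (Without the fault it would be 1.)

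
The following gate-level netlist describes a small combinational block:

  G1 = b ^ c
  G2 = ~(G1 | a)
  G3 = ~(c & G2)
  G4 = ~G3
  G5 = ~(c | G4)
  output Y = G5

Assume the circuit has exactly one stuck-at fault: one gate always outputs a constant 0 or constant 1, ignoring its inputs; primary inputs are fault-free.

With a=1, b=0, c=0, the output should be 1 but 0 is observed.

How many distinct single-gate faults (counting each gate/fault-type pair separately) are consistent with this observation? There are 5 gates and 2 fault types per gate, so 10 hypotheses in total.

3

Fault-free: G1=0, G2=0, G3=1, G4=0, G5=1 → 1. Observed 0.
  G1 stuck-at-0: output 1 ✗
  G1 stuck-at-1: output 1 ✗
  G2 stuck-at-0: output 1 ✗
  G2 stuck-at-1: output 1 ✗
  G3 stuck-at-0: output 0 ✓
  G3 stuck-at-1: output 1 ✗
  G4 stuck-at-0: output 1 ✗
  G4 stuck-at-1: output 0 ✓
  G5 stuck-at-0: output 0 ✓
  G5 stuck-at-1: output 1 ✗
Consistent faults: {G3 stuck-at-0, G4 stuck-at-1, G5 stuck-at-0} — 3 in all.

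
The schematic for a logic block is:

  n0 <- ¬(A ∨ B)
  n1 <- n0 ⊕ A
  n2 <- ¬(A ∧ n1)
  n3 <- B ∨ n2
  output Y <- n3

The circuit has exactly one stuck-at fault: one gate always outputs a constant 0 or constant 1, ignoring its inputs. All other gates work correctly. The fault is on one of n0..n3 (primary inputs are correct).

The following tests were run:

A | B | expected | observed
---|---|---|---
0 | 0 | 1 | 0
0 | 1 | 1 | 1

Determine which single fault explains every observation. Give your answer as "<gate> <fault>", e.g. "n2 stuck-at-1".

n2 stuck-at-0

Fault-free values for test 1 (A=0, B=0): n0=1, n1=1, n2=1, n3=1, giving Y=1. Observed 0.
Test 1: faults giving observed 0 are {n2 stuck-at-0, n3 stuck-at-0}.
Test 2 (A=0, B=1): fault-free n0=0, n1=0, n2=1, n3=1 → 1; observed 1. Eliminates n3 stuck-at-0.
Only n2 stuck-at-0 is consistent with every test.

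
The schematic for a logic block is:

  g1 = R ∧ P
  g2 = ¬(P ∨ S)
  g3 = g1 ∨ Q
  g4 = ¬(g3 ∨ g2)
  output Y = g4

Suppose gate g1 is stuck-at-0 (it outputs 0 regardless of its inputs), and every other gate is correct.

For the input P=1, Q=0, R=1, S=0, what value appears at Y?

Propagate with g1 forced: g1=0 [stuck-at-0], g2=0, g3=0, g4=1.
So Y = 1. (Without the fault it would be 0.)

1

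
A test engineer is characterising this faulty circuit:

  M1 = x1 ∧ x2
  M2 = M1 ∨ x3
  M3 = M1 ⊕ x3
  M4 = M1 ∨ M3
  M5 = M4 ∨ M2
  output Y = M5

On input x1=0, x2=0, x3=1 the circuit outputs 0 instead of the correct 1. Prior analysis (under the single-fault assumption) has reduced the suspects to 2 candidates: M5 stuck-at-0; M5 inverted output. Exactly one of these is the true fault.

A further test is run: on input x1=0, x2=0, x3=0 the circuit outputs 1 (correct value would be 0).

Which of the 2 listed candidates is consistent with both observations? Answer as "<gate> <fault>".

M5 inverted output

Evaluate each candidate on input x1=0, x2=0, x3=0:
  M5 stuck-at-0: M1=0, M2=0, M3=0, M4=0, M5=0 [stuck-at-0] → 0 — eliminated
  M5 inverted output: M1=0, M2=0, M3=0, M4=0, M5=1 [inverted output] → 1 — matches
Only M5 inverted output reproduces the observed 1.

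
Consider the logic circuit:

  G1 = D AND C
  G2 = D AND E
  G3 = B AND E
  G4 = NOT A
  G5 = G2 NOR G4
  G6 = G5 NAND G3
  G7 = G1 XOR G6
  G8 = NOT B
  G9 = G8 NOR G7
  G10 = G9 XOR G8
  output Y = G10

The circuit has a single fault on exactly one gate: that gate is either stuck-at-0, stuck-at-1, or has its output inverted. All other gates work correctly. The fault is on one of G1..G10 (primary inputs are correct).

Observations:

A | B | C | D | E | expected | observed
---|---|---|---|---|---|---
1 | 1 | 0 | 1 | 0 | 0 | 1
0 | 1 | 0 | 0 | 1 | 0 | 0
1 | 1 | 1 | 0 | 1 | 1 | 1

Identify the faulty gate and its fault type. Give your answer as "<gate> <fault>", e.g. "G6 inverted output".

Fault-free values for test 1 (A=1, B=1, C=0, D=1, E=0): G1=0, G2=0, G3=0, G4=0, G5=1, G6=1, G7=1, G8=0, G9=0, G10=0, giving Y=0. Observed 1.
Test 1: faults giving observed 1 are {G1 stuck-at-1, G1 inverted output, G3 stuck-at-1, G3 inverted output, G6 stuck-at-0, G6 inverted output, G7 stuck-at-0, G7 inverted output, G8 stuck-at-1, G8 inverted output, G9 stuck-at-1, G9 inverted output, G10 stuck-at-1, G10 inverted output}.
Test 2 (A=0, B=1, C=0, D=0, E=1): fault-free G1=0, G2=0, G3=1, G4=1, G5=0, G6=1, G7=1, G8=0, G9=0, G10=0 → 0; observed 0. Eliminates G1 stuck-at-1, G1 inverted output, G6 stuck-at-0, G6 inverted output, G7 stuck-at-0, G7 inverted output, G8 stuck-at-1, G8 inverted output, G9 stuck-at-1, G9 inverted output, G10 stuck-at-1, G10 inverted output.
Test 3 (A=1, B=1, C=1, D=0, E=1): fault-free G1=0, G2=0, G3=1, G4=0, G5=1, G6=0, G7=0, G8=0, G9=1, G10=1 → 1; observed 1. Eliminates G3 inverted output.
Only G3 stuck-at-1 is consistent with every test.

G3 stuck-at-1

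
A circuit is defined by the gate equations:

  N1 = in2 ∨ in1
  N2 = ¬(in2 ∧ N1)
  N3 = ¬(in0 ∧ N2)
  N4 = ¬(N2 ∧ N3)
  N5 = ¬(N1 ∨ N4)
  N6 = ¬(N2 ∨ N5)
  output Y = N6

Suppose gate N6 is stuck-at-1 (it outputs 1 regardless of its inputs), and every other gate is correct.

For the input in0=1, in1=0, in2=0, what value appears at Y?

1

Propagate with N6 forced: N1=0, N2=1, N3=0, N4=1, N5=0, N6=1 [stuck-at-1].
So Y = 1. (Without the fault it would be 0.)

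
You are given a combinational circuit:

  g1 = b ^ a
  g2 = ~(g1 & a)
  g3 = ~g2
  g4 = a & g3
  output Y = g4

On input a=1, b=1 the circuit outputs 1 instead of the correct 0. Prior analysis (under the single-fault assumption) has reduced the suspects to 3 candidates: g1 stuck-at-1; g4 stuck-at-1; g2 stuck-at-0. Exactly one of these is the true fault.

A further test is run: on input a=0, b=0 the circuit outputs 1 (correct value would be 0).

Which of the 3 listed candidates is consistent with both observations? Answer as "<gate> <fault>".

Evaluate each candidate on input a=0, b=0:
  g1 stuck-at-1: g1=1 [stuck-at-1], g2=1, g3=0, g4=0 → 0 — eliminated
  g4 stuck-at-1: g1=0, g2=1, g3=0, g4=1 [stuck-at-1] → 1 — matches
  g2 stuck-at-0: g1=0, g2=0 [stuck-at-0], g3=1, g4=0 → 0 — eliminated
Only g4 stuck-at-1 reproduces the observed 1.

g4 stuck-at-1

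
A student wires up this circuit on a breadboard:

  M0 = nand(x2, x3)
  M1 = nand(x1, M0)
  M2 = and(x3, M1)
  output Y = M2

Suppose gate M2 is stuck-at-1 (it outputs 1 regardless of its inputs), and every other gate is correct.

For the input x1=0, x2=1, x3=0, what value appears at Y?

Propagate with M2 forced: M0=1, M1=1, M2=1 [stuck-at-1].
So Y = 1. (Without the fault it would be 0.)

1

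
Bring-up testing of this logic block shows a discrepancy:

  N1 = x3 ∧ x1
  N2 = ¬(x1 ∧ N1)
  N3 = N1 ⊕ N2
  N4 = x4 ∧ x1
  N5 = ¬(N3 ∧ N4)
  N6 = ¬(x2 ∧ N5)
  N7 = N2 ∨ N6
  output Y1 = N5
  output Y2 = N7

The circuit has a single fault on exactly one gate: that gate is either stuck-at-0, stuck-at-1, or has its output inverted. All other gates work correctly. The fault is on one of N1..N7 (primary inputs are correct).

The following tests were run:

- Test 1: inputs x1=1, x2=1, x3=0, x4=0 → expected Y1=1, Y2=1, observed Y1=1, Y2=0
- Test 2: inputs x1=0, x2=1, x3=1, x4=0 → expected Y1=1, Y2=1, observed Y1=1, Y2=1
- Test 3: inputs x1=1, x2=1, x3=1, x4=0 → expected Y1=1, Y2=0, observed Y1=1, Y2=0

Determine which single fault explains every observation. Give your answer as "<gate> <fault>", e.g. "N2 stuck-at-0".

N1 stuck-at-1

Fault-free values for test 1 (x1=1, x2=1, x3=0, x4=0): N1=0, N2=1, N3=1, N4=0, N5=1, N6=0, N7=1, giving Y1=1, Y2=1. Observed Y1=1, Y2=0.
Test 1: faults giving observed Y1=1, Y2=0 are {N1 stuck-at-1, N1 inverted output, N2 stuck-at-0, N2 inverted output, N7 stuck-at-0, N7 inverted output}.
Test 2 (x1=0, x2=1, x3=1, x4=0): fault-free N1=0, N2=1, N3=1, N4=0, N5=1, N6=0, N7=1 → Y1=1, Y2=1; observed Y1=1, Y2=1. Eliminates N2 stuck-at-0, N2 inverted output, N7 stuck-at-0, N7 inverted output.
Test 3 (x1=1, x2=1, x3=1, x4=0): fault-free N1=1, N2=0, N3=1, N4=0, N5=1, N6=0, N7=0 → Y1=1, Y2=0; observed Y1=1, Y2=0. Eliminates N1 inverted output.
Only N1 stuck-at-1 is consistent with every test.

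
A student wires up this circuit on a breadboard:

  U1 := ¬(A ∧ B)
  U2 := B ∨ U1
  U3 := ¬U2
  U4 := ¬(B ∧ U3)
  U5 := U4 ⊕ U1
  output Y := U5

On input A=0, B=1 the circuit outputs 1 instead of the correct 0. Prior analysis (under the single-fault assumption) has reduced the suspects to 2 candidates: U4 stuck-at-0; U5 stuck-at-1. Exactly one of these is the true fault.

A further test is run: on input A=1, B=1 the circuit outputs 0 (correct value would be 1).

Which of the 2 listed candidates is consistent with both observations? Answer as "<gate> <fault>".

U4 stuck-at-0

Evaluate each candidate on input A=1, B=1:
  U4 stuck-at-0: U1=0, U2=1, U3=0, U4=0 [stuck-at-0], U5=0 → 0 — matches
  U5 stuck-at-1: U1=0, U2=1, U3=0, U4=1, U5=1 [stuck-at-1] → 1 — eliminated
Only U4 stuck-at-0 reproduces the observed 0.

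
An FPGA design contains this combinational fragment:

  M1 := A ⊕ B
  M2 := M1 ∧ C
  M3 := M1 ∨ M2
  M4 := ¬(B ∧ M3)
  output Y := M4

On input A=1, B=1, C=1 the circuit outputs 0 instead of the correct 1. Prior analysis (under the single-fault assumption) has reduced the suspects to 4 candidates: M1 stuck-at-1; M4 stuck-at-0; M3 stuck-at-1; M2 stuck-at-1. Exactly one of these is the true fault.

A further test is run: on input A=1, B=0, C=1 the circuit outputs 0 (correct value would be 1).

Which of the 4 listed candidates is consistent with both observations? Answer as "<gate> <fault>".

Evaluate each candidate on input A=1, B=0, C=1:
  M1 stuck-at-1: M1=1 [stuck-at-1], M2=1, M3=1, M4=1 → 1 — eliminated
  M4 stuck-at-0: M1=1, M2=1, M3=1, M4=0 [stuck-at-0] → 0 — matches
  M3 stuck-at-1: M1=1, M2=1, M3=1 [stuck-at-1], M4=1 → 1 — eliminated
  M2 stuck-at-1: M1=1, M2=1 [stuck-at-1], M3=1, M4=1 → 1 — eliminated
Only M4 stuck-at-0 reproduces the observed 0.

M4 stuck-at-0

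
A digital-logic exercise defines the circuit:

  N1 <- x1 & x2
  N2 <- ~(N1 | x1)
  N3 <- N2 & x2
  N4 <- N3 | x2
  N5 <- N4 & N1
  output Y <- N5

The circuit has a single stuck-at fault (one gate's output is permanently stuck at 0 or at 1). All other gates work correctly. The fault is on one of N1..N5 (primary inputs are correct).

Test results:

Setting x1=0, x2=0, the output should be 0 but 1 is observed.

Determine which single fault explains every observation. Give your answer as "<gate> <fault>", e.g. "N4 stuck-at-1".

Fault-free values for test 1 (x1=0, x2=0): N1=0, N2=1, N3=0, N4=0, N5=0, giving Y=0. Observed 1.
Test 1: faults giving observed 1 are {N5 stuck-at-1}.
Only N5 stuck-at-1 is consistent with every test.

N5 stuck-at-1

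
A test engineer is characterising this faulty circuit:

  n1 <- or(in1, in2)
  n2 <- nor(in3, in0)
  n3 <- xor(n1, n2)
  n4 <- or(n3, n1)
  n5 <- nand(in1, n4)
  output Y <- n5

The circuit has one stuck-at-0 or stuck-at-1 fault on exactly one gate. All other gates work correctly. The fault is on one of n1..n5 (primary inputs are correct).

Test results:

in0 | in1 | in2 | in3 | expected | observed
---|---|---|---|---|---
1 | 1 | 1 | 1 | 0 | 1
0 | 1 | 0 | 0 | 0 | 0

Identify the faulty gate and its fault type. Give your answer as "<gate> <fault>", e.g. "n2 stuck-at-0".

Fault-free values for test 1 (in0=1, in1=1, in2=1, in3=1): n1=1, n2=0, n3=1, n4=1, n5=0, giving Y=0. Observed 1.
Test 1: faults giving observed 1 are {n1 stuck-at-0, n4 stuck-at-0, n5 stuck-at-1}.
Test 2 (in0=0, in1=1, in2=0, in3=0): fault-free n1=1, n2=1, n3=0, n4=1, n5=0 → 0; observed 0. Eliminates n4 stuck-at-0, n5 stuck-at-1.
Only n1 stuck-at-0 is consistent with every test.

n1 stuck-at-0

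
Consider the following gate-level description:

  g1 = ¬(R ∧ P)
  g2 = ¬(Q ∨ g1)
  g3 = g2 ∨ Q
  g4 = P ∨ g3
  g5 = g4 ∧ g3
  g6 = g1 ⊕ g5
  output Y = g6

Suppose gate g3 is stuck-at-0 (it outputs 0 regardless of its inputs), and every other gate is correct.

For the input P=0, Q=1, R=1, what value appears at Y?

Propagate with g3 forced: g1=1, g2=0, g3=0 [stuck-at-0], g4=0, g5=0, g6=1.
So Y = 1. (Without the fault it would be 0.)

1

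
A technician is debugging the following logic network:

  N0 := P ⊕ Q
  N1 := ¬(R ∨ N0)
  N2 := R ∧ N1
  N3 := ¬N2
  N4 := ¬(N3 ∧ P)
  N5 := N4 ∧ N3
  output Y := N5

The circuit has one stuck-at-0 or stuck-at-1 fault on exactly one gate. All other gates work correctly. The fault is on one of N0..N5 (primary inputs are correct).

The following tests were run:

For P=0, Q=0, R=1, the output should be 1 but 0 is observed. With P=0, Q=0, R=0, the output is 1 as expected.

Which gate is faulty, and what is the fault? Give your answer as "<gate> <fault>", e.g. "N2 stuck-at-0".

Fault-free values for test 1 (P=0, Q=0, R=1): N0=0, N1=0, N2=0, N3=1, N4=1, N5=1, giving Y=1. Observed 0.
Test 1: faults giving observed 0 are {N1 stuck-at-1, N2 stuck-at-1, N3 stuck-at-0, N4 stuck-at-0, N5 stuck-at-0}.
Test 2 (P=0, Q=0, R=0): fault-free N0=0, N1=1, N2=0, N3=1, N4=1, N5=1 → 1; observed 1. Eliminates N2 stuck-at-1, N3 stuck-at-0, N4 stuck-at-0, N5 stuck-at-0.
Only N1 stuck-at-1 is consistent with every test.

N1 stuck-at-1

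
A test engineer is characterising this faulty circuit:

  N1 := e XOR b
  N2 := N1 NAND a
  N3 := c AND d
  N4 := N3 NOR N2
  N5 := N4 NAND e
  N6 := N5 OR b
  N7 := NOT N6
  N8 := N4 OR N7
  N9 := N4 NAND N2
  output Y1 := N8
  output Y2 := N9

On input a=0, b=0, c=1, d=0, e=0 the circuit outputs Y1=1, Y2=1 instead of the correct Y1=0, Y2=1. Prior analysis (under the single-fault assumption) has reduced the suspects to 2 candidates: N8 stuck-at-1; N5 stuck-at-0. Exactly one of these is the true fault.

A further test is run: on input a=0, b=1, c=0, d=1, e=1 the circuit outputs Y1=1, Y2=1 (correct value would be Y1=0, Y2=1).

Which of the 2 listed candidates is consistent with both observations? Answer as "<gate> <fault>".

Evaluate each candidate on input a=0, b=1, c=0, d=1, e=1:
  N8 stuck-at-1: N1=0, N2=1, N3=0, N4=0, N5=1, N6=1, N7=0, N8=1 [stuck-at-1], N9=1 → Y1=1, Y2=1 — matches
  N5 stuck-at-0: N1=0, N2=1, N3=0, N4=0, N5=0 [stuck-at-0], N6=1, N7=0, N8=0, N9=1 → Y1=0, Y2=1 — eliminated
Only N8 stuck-at-1 reproduces the observed Y1=1, Y2=1.

N8 stuck-at-1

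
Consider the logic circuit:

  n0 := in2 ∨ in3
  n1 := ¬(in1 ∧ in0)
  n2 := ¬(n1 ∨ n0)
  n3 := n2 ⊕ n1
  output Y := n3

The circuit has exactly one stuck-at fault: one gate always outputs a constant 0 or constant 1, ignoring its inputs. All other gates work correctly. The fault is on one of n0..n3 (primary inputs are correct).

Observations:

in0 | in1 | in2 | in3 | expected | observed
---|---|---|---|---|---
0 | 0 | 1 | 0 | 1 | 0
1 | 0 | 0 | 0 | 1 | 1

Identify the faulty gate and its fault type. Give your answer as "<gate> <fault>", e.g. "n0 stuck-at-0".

Fault-free values for test 1 (in0=0, in1=0, in2=1, in3=0): n0=1, n1=1, n2=0, n3=1, giving Y=1. Observed 0.
Test 1: faults giving observed 0 are {n1 stuck-at-0, n2 stuck-at-1, n3 stuck-at-0}.
Test 2 (in0=1, in1=0, in2=0, in3=0): fault-free n0=0, n1=1, n2=0, n3=1 → 1; observed 1. Eliminates n2 stuck-at-1, n3 stuck-at-0.
Only n1 stuck-at-0 is consistent with every test.

n1 stuck-at-0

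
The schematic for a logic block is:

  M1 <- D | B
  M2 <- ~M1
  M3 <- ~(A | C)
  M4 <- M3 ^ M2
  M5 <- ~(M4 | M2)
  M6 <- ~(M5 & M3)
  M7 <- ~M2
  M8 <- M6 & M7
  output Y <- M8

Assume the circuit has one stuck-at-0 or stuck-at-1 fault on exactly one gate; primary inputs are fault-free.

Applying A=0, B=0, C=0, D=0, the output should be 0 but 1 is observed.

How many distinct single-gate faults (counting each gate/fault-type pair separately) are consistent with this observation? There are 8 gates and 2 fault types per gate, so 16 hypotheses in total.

Fault-free: M1=0, M2=1, M3=1, M4=0, M5=0, M6=1, M7=0, M8=0 → 0. Observed 1.
  M1: stuck-at-1 ✓; others ✗
  M2: stuck-at-0 ✓; others ✗
  M3: none of the 2 fault types match ✗
  M4: none of the 2 fault types match ✗
  M5: none of the 2 fault types match ✗
  M6: none of the 2 fault types match ✗
  M7: stuck-at-1 ✓; others ✗
  M8: stuck-at-1 ✓; others ✗
Consistent faults: {M1 stuck-at-1, M2 stuck-at-0, M7 stuck-at-1, M8 stuck-at-1} — 4 in all.

4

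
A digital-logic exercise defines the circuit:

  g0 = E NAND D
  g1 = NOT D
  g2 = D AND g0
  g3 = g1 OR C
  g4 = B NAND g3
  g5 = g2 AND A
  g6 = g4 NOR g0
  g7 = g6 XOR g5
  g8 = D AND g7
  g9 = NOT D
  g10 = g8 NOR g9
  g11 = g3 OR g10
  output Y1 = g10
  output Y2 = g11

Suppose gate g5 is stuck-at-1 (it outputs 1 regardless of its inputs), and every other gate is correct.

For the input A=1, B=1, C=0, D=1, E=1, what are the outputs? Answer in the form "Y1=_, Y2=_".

Y1=0, Y2=0

Propagate with g5 forced: g0=0, g1=0, g2=0, g3=0, g4=1, g5=1 [stuck-at-1], g6=0, g7=1, g8=1, g9=0, g10=0, g11=0.
So the outputs are Y1=0, Y2=0. (Without the fault they would be Y1=1, Y2=1.)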